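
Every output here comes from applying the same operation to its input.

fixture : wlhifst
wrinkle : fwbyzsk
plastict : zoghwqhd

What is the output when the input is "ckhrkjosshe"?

Each output is the input with this applied: shift every letter 12 places backward in the alphabet (wrapping around), then move the first character to the end.
Applying both steps to "ckhrkjosshe": "qyvfyxcggvs", then "yvfyxcggvsq".
(Check on "plastict": → "dzoghwqh" → "zoghwqhd" ✓)

yvfyxcggvsq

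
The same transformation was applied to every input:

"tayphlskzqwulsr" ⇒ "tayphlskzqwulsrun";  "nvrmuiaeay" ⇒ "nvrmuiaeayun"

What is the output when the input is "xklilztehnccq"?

xklilztehnccqun

Looking at the pairs, the operation is to append "un".
So "xklilztehnccq" becomes "xklilztehnccqun".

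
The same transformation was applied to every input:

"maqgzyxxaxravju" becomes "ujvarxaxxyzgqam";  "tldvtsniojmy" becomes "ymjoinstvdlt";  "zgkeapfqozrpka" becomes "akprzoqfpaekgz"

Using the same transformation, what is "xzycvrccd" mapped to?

The transformation: reverse the string.
"xzycvrccd" → "dccrvcyzx".

dccrvcyzx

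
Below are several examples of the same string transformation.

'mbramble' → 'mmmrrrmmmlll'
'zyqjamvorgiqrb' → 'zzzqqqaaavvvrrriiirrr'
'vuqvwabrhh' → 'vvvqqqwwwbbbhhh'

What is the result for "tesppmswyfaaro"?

tttssspppsssyyyaaarrr

What's happening: keep every other character starting from the first (positions 1st, 3rd, 5th, ...), then repeat every character 3 times.
Doing the same to "tesppmswyfaaro": "tttssspppsssyyyaaarrr".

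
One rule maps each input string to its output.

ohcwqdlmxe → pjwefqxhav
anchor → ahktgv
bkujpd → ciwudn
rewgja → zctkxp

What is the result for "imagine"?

What's happening: shift every letter 7 places backward in the alphabet (wrapping around), then move the first 3 characters to the end (rotate left by 3).
On "imagine": the first step gives "bftzbgx", and the second then gives "zbgxbft".

zbgxbft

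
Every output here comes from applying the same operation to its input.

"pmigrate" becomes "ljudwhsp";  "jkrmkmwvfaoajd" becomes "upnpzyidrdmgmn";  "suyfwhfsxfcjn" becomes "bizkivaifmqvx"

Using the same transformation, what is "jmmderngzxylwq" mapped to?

pghuqjcaboztmp

Rule — move the first 2 characters to the end (rotate left by 2), then shift every letter 3 places forward in the alphabet (wrapping around).
Starting from "jmmderngzxylwq": after the first operation, "mderngzxylwqjm"; after the second, "pghuqjcaboztmp".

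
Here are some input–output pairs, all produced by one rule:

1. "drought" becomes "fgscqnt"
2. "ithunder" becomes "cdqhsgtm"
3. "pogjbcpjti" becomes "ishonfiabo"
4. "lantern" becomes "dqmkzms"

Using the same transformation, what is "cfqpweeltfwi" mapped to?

The rule is to move the last 3 characters to the front (rotate right by 3), then shift every letter 1 place backward in the alphabet (wrapping around).
So "cfqpweeltfwi" becomes "evhbepovddks".

evhbepovddks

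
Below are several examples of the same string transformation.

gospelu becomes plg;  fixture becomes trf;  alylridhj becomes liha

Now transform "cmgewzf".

ezc

The transformation: move the first 2 characters to the end (rotate left by 2), then keep every other character starting from the second (positions 2nd, 4th, 6th, ...).
Starting from "cmgewzf": after the first operation, "gewzfcm"; after the second, "ezc".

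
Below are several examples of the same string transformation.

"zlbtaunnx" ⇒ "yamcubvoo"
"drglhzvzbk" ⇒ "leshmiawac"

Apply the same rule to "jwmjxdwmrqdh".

In each case the input is transformed by: shift every letter 1 place forward in the alphabet (wrapping around), then move the last character to the front.
On "jwmjxdwmrqdh": the first step gives "kxnkyexnsrei", and the second then gives "ikxnkyexnsre".
(Check on "drglhzvzbk": → "eshmiawacl" → "leshmiawac" ✓)

ikxnkyexnsre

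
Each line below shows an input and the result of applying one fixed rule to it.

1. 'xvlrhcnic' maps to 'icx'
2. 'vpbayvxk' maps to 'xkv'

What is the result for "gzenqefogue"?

What's happening: move the last 2 characters to the front (rotate right by 2), then keep only the first 3 characters.
Applying both steps to "gzenqefogue": "uegzenqefog", then "ueg".

ueg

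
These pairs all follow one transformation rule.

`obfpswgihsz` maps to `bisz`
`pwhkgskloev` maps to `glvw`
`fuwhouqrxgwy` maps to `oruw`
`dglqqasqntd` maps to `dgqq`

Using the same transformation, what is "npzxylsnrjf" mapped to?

Rule — keep one character in every 3, starting at position 2 (positions 2nd, 5th, 8th, ...), then sort the characters into alphabetical order.
For "npzxylsnrjf", step one produces "pynf"; step two turns that into "fnpy".

fnpy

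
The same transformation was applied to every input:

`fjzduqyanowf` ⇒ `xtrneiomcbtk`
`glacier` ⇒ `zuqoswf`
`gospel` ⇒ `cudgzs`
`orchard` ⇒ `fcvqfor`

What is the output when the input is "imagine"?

awuobws

The transformation: swap each adjacent pair of characters (1↔2, 3↔4, ...), then shift every letter 12 places backward in the alphabet (wrapping around).
Working it through for "imagine": intermediate "miganie", final "awuobws".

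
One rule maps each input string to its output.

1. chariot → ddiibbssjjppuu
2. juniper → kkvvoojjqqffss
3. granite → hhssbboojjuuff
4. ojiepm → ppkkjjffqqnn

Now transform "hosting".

iippttuujjoohh

Looking at the pairs, the operation is to double every character, then shift every letter 1 place forward in the alphabet (wrapping around).
Starting from "hosting": after the first operation, "hhoossttiinngg"; after the second, "iippttuujjoohh".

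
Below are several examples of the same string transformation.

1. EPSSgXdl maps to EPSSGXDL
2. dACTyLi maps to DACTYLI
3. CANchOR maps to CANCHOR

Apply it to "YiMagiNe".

YIMAGINE

Rule — convert every letter to uppercase.
So "YiMagiNe" becomes "YIMAGINE".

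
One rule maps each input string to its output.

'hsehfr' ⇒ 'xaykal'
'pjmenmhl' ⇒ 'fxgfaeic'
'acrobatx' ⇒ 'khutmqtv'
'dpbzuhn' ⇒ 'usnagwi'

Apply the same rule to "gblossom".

In each case the input is transformed by: move the first 2 characters to the end (rotate left by 2), then shift every letter 7 places backward in the alphabet (wrapping around).
On "gblossom": the first step gives "lossomgb", and the second then gives "ehllhfzu".
(Check on "dpbzuhn": → "bzuhndp" → "usnagwi" ✓)

ehllhfzu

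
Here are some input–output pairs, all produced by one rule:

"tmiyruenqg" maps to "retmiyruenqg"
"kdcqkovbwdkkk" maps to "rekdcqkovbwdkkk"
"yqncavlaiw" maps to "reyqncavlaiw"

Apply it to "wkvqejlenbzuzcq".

Looking at the pairs, the operation is to prepend "re".
So "wkvqejlenbzuzcq" becomes "rewkvqejlenbzuzcq".

rewkvqejlenbzuzcq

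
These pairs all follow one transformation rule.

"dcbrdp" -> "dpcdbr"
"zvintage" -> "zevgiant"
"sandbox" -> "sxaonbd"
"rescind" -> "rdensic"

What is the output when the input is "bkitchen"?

In each case the input is transformed by: take characters alternately from the front and the back (1st, last, 2nd, 2nd-last, ...).
Doing the same to "bkitchen": "bnkeihtc".

bnkeihtc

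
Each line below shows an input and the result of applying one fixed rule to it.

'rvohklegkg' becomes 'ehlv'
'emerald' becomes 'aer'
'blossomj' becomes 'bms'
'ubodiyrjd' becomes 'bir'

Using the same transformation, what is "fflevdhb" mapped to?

bfl

Rule — sort the characters into alphabetical order, then keep one character in every 3, starting at position 1 (positions 1st, 4th, 7th, ...).
Applying that to "fflevdhb" gives "bfl".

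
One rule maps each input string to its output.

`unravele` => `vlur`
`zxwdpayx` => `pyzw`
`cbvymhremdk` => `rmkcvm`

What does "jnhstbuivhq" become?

uvqjht

Rule — keep every other character starting from the first (positions 1st, 3rd, 5th, ...), then swap the front and back halves of the string.
Applying both steps to "jnhstbuivhq": "jhtuvq", then "uvqjht".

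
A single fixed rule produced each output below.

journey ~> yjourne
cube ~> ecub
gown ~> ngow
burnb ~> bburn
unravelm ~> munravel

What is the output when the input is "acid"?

What's happening: move the last character to the front.
For "acid" the result is "daci".

daci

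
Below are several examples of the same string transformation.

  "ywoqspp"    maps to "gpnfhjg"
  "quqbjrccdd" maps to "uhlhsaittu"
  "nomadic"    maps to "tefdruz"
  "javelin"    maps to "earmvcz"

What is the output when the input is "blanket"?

kscrebv

The transformation: shift every letter 9 places backward in the alphabet (wrapping around), then move the last character to the front.
"blanket" → "screbvk" → "kscrebv".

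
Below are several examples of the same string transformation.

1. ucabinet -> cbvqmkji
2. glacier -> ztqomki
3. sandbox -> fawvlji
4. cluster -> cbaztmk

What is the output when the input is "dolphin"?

xwvtqpl

What's happening: sort the characters into reverse alphabetical order, then shift every letter 8 places forward in the alphabet (wrapping around).
Starting from "dolphin": after the first operation, "ponlihd"; after the second, "xwvtqpl".
(Check on "glacier": → "rligeca" → "ztqomki" ✓)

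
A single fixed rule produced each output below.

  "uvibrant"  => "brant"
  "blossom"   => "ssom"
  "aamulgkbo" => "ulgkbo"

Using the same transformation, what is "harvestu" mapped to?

vestu

Looking at the pairs, the operation is to delete the first 3 characters.
For "harvestu" the result is "vestu".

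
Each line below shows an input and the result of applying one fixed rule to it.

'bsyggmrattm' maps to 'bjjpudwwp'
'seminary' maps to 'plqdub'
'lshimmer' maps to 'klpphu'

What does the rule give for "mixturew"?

awxuhz

The pattern: shift every letter 3 places forward in the alphabet (wrapping around), then delete the first 2 characters.
For "mixturew", step one produces "plawxuhz"; step two turns that into "awxuhz".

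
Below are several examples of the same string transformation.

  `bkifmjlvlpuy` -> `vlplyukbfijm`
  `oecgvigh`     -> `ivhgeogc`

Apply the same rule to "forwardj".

Rule — swap the front and back halves of the string, then swap each adjacent pair of characters (1↔2, 3↔4, ...).
Working it through for "forwardj": intermediate "ardjforw", final "rajdofwr".

rajdofwr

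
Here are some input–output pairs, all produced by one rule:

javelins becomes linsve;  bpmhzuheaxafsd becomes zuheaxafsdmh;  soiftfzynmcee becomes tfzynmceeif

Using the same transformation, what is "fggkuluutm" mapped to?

uluutmgk

The rule is to delete the first 2 characters, then move the first 2 characters to the end (rotate left by 2).
Doing the same to "fggkuluutm": "uluutmgk".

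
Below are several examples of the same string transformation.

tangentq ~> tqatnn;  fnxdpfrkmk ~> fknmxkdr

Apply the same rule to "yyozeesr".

yrysoe

In each case the input is transformed by: take characters alternately from the front and the back (1st, last, 2nd, 2nd-last, ...), then delete the last 2 characters.
Starting from "yyozeesr": after the first operation, "yrysoeze"; after the second, "yrysoe".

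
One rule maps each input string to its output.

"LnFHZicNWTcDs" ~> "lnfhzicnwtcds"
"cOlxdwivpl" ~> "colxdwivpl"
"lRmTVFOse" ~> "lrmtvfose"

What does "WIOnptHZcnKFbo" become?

wionpthzcnkfbo

The rule is to convert every letter to lowercase.
So "WIOnptHZcnKFbo" becomes "wionpthzcnkfbo".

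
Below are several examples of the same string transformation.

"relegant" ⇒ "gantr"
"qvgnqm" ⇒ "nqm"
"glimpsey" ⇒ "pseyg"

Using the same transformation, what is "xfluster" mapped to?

sterx

The pattern: swap the front and back halves of the string, then delete the last 3 characters.
On "xfluster": the first step gives "sterxflu", and the second then gives "sterx".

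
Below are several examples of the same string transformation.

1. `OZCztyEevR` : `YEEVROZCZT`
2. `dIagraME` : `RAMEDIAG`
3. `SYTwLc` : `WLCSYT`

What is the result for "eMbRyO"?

Looking at the pairs, the operation is to swap the front and back halves of the string, then convert every letter to uppercase.
For "eMbRyO", step one produces "RyOeMb"; step two turns that into "RYOEMB".
(Check on "SYTwLc": → "wLcSYT" → "WLCSYT" ✓)

RYOEMB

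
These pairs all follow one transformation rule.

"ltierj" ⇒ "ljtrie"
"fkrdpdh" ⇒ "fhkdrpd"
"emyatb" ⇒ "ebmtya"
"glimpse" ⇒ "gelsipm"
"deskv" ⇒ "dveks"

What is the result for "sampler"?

Each output is the input with this applied: take characters alternately from the front and the back (1st, last, 2nd, 2nd-last, ...).
For "sampler" the result is "sraemlp".

sraemlp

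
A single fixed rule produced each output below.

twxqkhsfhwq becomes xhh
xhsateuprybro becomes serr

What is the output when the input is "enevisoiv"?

esv

The rule is to keep one character in every 3, starting at position 3 (positions 3rd, 6th, 9th, ...).
Applying that to "enevisoiv" gives "esv".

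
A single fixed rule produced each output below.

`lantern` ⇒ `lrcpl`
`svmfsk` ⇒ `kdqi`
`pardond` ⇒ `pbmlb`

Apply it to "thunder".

Looking at the pairs, the operation is to delete the first 2 characters, then shift every letter 2 places backward in the alphabet (wrapping around).
For "thunder" the result is "slbcp".

slbcp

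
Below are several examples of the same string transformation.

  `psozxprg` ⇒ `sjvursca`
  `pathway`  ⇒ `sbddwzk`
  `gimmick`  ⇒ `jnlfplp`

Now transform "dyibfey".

gbbhlie

Looking at the pairs, the operation is to take characters alternately from the front and the back (1st, last, 2nd, 2nd-last, ...), then shift every letter 3 places forward in the alphabet (wrapping around).
For "dyibfey", step one produces "dyyeifb"; step two turns that into "gbbhlie".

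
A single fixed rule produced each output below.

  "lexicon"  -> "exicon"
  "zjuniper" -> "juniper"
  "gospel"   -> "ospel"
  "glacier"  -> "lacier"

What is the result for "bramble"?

The pattern: delete the first character.
Applying that to "bramble" gives "ramble".

ramble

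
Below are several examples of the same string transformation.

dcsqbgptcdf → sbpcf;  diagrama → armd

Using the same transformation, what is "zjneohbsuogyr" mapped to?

nobugr

Looking at the pairs, the operation is to move the first character to the end, then keep every other character starting from the second (positions 2nd, 4th, 6th, ...).
Applying that to "zjneohbsuogyr" gives "nobugr".
(Check on "diagrama": → "iagramad" → "armd" ✓)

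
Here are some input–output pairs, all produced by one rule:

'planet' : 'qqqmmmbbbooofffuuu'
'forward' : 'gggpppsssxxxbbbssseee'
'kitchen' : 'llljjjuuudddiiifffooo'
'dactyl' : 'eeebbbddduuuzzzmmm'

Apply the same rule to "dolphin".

eeepppmmmqqqiiijjjooo

Looking at the pairs, the operation is to repeat every character 3 times, then shift every letter 1 place forward in the alphabet (wrapping around).
So "dolphin" becomes "eeepppmmmqqqiiijjjooo".
(Check on "planet": → "ppplllaaannneeettt" → "qqqmmmbbbooofffuuu" ✓)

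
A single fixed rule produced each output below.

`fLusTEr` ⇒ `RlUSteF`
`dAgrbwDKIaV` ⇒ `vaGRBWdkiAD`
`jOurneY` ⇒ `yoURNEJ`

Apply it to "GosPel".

LOSpEg

In each case the input is transformed by: swap the first and last characters, then flip the case of every letter.
So "GosPel" becomes "LOSpEg".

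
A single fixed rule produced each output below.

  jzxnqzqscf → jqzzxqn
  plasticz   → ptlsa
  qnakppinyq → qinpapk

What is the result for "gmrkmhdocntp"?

The pattern: delete the last 3 characters, then take characters alternately from the front and the back (1st, last, 2nd, 2nd-last, ...).
For "gmrkmhdocntp" the result is "gcmordkhm".

gcmordkhm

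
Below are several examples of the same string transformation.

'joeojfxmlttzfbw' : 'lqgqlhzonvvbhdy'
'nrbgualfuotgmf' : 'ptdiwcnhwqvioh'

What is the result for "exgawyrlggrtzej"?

gzicyatniitvbgl

In each case the input is transformed by: shift every letter 2 places forward in the alphabet (wrapping around).
"exgawyrlggrtzej" → "gzicyatniitvbgl".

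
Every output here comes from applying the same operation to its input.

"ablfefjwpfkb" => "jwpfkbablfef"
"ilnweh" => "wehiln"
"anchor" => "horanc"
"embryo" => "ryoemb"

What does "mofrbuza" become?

The rule is to swap the front and back halves of the string.
Doing the same to "mofrbuza": "buzamofr".

buzamofr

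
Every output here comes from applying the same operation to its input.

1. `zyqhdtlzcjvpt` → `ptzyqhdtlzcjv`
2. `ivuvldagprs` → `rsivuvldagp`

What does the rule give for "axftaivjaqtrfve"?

Each output is the input with this applied: move the last 2 characters to the front (rotate right by 2).
For "axftaivjaqtrfve" the result is "veaxftaivjaqtrf".

veaxftaivjaqtrf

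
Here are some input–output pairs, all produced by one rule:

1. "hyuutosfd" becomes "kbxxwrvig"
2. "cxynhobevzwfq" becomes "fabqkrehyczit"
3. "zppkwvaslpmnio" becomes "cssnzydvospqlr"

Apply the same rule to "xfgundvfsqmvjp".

Rule — shift every letter 3 places forward in the alphabet (wrapping around).
For "xfgundvfsqmvjp" the result is "aijxqgyivtpyms".

aijxqgyivtpyms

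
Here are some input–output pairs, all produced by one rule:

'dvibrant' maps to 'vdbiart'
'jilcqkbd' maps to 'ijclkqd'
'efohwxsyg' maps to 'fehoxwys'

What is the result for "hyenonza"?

Rule — swap each adjacent pair of characters (1↔2, 3↔4, ...), then delete the last character.
For "hyenonza", step one produces "yhnenoaz"; step two turns that into "yhnenoa".

yhnenoa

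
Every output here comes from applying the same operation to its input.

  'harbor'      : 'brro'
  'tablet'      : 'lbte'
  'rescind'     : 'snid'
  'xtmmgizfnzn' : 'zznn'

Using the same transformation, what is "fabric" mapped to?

The rule is to swap each adjacent pair of characters (1↔2, 3↔4, ...), then keep only the last 4 characters.
Starting from "fabric": after the first operation, "afrbci"; after the second, "rbci".
(Check on "harbor": → "ahbrro" → "brro" ✓)

rbci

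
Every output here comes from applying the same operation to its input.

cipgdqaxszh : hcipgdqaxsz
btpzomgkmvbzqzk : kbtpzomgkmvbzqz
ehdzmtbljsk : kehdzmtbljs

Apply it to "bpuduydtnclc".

The pattern: move the last character to the front.
On "bpuduydtnclc" that produces "cbpuduydtncl".

cbpuduydtncl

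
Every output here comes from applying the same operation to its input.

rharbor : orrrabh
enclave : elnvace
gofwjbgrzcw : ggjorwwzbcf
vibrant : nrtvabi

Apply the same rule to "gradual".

Rule — sort the characters into alphabetical order, then move the first 3 characters to the end (rotate left by 3).
"gradual" → "aadglru" → "glruaad".

glruaad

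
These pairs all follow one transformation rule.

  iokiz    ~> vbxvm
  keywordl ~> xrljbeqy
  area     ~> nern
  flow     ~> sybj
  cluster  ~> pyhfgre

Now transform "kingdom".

xvatqbz

In each case the input is transformed by: shift every letter 13 places forward in the alphabet (wrapping around) — i.e. ROT13.
So "kingdom" becomes "xvatqbz".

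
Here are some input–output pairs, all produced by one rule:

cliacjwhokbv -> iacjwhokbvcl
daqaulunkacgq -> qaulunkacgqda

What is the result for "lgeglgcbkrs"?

eglgcbkrslg

In each case the input is transformed by: move the first 2 characters to the end (rotate left by 2).
On "lgeglgcbkrs" that produces "eglgcbkrslg".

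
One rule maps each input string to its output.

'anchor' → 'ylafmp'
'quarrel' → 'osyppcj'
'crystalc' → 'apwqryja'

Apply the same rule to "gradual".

epybsyj

Looking at the pairs, the operation is to shift every letter 2 places backward in the alphabet (wrapping around).
Doing the same to "gradual": "epybsyj".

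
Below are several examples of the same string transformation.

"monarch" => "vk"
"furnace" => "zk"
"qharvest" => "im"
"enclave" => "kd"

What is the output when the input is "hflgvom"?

tw

The transformation: keep one character in every 3, starting at position 3 (positions 3rd, 6th, 9th, ...), then shift every letter 8 places forward in the alphabet (wrapping around).
Working it through for "hflgvom": intermediate "lo", final "tw".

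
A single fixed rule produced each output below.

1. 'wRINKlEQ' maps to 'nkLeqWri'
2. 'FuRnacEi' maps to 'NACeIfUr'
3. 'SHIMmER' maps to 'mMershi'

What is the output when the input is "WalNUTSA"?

The rule is to flip the case of every letter, then move the first 3 characters to the end (rotate left by 3).
On "WalNUTSA": the first step gives "wALnutsa", and the second then gives "nutsawAL".

nutsawAL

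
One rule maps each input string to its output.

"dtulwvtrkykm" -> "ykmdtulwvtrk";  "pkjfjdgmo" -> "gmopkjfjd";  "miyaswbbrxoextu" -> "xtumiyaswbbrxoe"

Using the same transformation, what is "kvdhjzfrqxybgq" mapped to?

What's happening: move the last 3 characters to the front (rotate right by 3).
On "kvdhjzfrqxybgq" that produces "bgqkvdhjzfrqxy".

bgqkvdhjzfrqxy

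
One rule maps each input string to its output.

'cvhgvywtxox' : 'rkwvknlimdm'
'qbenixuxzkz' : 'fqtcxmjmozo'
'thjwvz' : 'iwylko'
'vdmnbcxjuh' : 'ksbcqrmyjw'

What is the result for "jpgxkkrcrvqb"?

Each output is the input with this applied: shift every letter 11 places backward in the alphabet (wrapping around).
Doing the same to "jpgxkkrcrvqb": "yevmzzgrgkfq".

yevmzzgrgkfq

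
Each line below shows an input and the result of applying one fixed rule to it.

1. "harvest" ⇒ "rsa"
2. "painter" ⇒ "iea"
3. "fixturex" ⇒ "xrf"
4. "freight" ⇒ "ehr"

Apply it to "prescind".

eip

The pattern: move the first 2 characters to the end (rotate left by 2), then keep one character in every 3, starting at position 1 (positions 1st, 4th, 7th, ...).
On "prescind": the first step gives "escindpr", and the second then gives "eip".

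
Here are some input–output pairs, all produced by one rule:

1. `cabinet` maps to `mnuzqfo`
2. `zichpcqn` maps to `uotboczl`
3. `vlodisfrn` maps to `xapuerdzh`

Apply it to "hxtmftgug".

Rule — shift every letter 12 places forward in the alphabet (wrapping around), then move the first character to the end.
For "hxtmftgug" the result is "jfyrfsgst".

jfyrfsgst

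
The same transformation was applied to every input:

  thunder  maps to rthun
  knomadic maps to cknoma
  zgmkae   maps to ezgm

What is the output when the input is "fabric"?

cfab

Looking at the pairs, the operation is to move the last 3 characters to the front (rotate right by 3), then delete the first 2 characters.
For "fabric", step one produces "ricfab"; step two turns that into "cfab".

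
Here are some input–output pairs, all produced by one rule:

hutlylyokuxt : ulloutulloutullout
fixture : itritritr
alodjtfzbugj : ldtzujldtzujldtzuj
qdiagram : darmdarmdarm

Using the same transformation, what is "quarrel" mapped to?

The rule is to keep every other character starting from the second (positions 2nd, 4th, 6th, ...), then write the whole string 3 times in a row.
On "quarrel": the first step gives "ure", and the second then gives "ureureure".

ureureure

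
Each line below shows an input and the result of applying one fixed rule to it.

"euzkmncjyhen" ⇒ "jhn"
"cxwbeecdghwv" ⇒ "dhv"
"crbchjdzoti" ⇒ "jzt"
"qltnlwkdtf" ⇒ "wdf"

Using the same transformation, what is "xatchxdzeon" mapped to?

Rule — keep every other character starting from the second (positions 2nd, 4th, 6th, ...), then keep only the last 3 characters.
For "xatchxdzeon", step one produces "acxzo"; step two turns that into "xzo".

xzo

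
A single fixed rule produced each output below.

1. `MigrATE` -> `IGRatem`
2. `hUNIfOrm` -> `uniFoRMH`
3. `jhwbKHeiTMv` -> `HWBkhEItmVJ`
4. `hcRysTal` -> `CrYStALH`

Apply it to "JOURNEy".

ourneYj

Each output is the input with this applied: flip the case of every letter, then move the first character to the end.
"JOURNEy" → "ourneYj".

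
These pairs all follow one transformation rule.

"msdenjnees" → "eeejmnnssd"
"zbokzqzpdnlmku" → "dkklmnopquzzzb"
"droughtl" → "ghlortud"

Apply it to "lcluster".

The transformation: sort the characters into alphabetical order, then move the first character to the end.
"lcluster" → "cellrstu" → "ellrstuc".

ellrstuc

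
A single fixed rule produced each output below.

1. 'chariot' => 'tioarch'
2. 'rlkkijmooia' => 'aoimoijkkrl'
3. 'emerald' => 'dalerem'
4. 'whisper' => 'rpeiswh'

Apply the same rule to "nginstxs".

What's happening: swap each adjacent pair of characters (1↔2, 3↔4, ...), then reverse the string.
On "nginstxs": the first step gives "gnnitssx", and the second then gives "xsstinng".

xsstinng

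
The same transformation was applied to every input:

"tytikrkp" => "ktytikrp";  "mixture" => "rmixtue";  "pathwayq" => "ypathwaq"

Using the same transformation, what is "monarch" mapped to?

cmonarh

In each case the input is transformed by: move the last character to the front, then swap the first and last characters.
Working it through for "monarch": intermediate "hmonarc", final "cmonarh".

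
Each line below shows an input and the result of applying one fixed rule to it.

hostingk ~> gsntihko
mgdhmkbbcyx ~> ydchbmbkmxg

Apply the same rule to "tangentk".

tnngetka

Looking at the pairs, the operation is to take characters alternately from the front and the back (1st, last, 2nd, 2nd-last, ...), then move the first 3 characters to the end (rotate left by 3).
On "tangentk": the first step gives "tkatnnge", and the second then gives "tnngetka".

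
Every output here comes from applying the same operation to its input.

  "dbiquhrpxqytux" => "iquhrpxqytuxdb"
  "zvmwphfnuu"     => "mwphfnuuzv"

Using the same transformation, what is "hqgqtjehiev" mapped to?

Rule — move the first 2 characters to the end (rotate left by 2).
Doing the same to "hqgqtjehiev": "gqtjehievhq".

gqtjehievhq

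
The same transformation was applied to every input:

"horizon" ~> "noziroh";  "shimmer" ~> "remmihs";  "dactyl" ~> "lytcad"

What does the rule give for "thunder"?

Looking at the pairs, the operation is to reverse the string.
For "thunder" the result is "rednuht".

rednuht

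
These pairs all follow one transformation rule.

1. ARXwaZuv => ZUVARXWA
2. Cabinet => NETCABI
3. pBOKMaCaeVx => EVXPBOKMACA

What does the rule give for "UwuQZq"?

QZQUWU

Looking at the pairs, the operation is to move the last 3 characters to the front (rotate right by 3), then convert every letter to uppercase.
For "UwuQZq", step one produces "QZqUwu"; step two turns that into "QZQUWU".
(Check on "Cabinet": → "netCabi" → "NETCABI" ✓)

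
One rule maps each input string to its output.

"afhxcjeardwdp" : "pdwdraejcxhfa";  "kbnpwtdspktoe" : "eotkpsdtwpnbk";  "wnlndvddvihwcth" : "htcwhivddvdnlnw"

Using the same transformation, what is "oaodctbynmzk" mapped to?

kzmnybtcdoao

The pattern: reverse the string.
Applying that to "oaodctbynmzk" gives "kzmnybtcdoao".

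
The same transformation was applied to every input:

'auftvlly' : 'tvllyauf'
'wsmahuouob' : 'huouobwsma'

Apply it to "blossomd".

What's happening: swap the front and back halves of the string, then move the last character to the front.
For "blossomd", step one produces "somdblos"; step two turns that into "ssomdblo".

ssomdblo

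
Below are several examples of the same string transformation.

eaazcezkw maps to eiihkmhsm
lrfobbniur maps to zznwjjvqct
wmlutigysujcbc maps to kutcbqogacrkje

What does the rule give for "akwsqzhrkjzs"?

Each output is the input with this applied: swap the first and last characters, then shift every letter 8 places forward in the alphabet (wrapping around).
For "akwsqzhrkjzs" the result is "aseayhpzsrhi".

aseayhpzsrhi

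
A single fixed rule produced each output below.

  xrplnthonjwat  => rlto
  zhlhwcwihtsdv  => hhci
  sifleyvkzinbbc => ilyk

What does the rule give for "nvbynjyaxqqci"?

The pattern: keep every other character starting from the second (positions 2nd, 4th, 6th, ...), then keep only the first 4 characters.
Applying both steps to "nvbynjyaxqqci": "vyjaqc", then "vyja".
(Check on "sifleyvkzinbbc": → "ilykibc" → "ilyk" ✓)

vyja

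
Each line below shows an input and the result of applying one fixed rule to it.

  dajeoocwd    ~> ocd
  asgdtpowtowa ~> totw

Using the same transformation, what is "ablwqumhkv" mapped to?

qmk

The pattern: keep every other character starting from the first (positions 1st, 3rd, 5th, ...), then delete the first 2 characters.
Applying both steps to "ablwqumhkv": "alqmk", then "qmk".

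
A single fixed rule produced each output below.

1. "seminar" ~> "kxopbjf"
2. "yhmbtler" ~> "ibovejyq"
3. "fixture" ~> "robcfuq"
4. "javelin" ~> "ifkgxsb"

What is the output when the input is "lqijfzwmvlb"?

The pattern: shift every letter 3 places backward in the alphabet (wrapping around), then move the last 3 characters to the front (rotate right by 3).
"lqijfzwmvlb" → "infgcwtjsiy" → "siyinfgcwtj".

siyinfgcwtj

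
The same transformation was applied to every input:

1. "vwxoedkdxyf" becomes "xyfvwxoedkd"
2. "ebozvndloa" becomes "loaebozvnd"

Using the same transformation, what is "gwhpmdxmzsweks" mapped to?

eksgwhpmdxmzsw

The pattern: move the last 3 characters to the front (rotate right by 3).
For "gwhpmdxmzsweks" the result is "eksgwhpmdxmzsw".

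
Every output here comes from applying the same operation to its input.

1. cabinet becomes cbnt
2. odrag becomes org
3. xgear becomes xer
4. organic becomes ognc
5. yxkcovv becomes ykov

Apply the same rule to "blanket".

Each output is the input with this applied: keep every other character starting from the first (positions 1st, 3rd, 5th, ...).
For "blanket" the result is "bakt".

bakt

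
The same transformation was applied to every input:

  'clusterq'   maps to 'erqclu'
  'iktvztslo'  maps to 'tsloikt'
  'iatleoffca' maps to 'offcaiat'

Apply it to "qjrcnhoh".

What's happening: move the first 3 characters to the end (rotate left by 3), then delete the first 2 characters.
On "qjrcnhoh": the first step gives "cnhohqjr", and the second then gives "hohqjr".

hohqjr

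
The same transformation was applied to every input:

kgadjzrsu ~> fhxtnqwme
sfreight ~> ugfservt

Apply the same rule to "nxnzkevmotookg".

xtakamxrizbgbb

The pattern: shift every letter 13 places forward in the alphabet (wrapping around) — i.e. ROT13, then move the last 2 characters to the front (rotate right by 2).
"nxnzkevmotookg" → "xtakamxrizbgbb".
(Check on "kgadjzrsu": → "xtnqwmefh" → "fhxtnqwme" ✓)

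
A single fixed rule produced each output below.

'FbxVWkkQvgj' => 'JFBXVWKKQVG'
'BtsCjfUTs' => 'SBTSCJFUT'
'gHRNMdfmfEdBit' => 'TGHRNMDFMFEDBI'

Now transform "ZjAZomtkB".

What's happening: move the last character to the front, then convert every letter to uppercase.
"ZjAZomtkB" → "BZjAZomtk" → "BZJAZOMTK".

BZJAZOMTK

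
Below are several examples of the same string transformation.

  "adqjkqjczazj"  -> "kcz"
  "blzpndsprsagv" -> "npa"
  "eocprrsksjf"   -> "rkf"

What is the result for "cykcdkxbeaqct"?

What's happening: delete the first 2 characters, then keep one character in every 3, starting at position 3 (positions 3rd, 6th, 9th, ...).
Starting from "cykcdkxbeaqct": after the first operation, "kcdkxbeaqct"; after the second, "dbq".

dbq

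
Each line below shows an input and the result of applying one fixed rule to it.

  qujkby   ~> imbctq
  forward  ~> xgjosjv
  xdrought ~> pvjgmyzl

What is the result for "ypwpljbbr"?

Rule — shift every letter 8 places backward in the alphabet (wrapping around).
On "ypwpljbbr" that produces "qhohdbttj".

qhohdbttj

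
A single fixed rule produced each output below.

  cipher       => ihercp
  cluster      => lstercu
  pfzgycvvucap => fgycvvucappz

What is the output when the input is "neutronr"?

etronrnu

Each output is the input with this applied: move the first 2 characters to the end (rotate left by 2), then swap the first and last characters.
On "neutronr": the first step gives "utronrne", and the second then gives "etronrnu".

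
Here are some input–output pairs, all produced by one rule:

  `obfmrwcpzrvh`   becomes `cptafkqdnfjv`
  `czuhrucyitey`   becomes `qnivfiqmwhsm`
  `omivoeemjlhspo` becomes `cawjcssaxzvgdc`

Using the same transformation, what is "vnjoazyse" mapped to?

jbxconmgs

The pattern: shift every letter 12 places backward in the alphabet (wrapping around).
Applying that to "vnjoazyse" gives "jbxconmgs".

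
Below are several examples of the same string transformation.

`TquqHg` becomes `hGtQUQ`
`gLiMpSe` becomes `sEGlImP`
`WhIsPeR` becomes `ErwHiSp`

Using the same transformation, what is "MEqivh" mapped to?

Rule — flip the case of every letter, then move the last 2 characters to the front (rotate right by 2).
"MEqivh" → "meQIVH" → "VHmeQI".

VHmeQI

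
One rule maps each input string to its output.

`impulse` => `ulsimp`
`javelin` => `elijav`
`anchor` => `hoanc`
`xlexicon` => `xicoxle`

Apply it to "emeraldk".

Rule — delete the last character, then move the first 3 characters to the end (rotate left by 3).
On "emeraldk": the first step gives "emerald", and the second then gives "raldeme".

raldeme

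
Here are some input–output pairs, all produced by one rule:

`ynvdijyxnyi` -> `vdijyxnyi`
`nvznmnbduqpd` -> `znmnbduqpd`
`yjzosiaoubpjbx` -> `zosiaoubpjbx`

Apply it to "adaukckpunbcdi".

aukckpunbcdi

The transformation: delete the first 2 characters.
"adaukckpunbcdi" → "aukckpunbcdi".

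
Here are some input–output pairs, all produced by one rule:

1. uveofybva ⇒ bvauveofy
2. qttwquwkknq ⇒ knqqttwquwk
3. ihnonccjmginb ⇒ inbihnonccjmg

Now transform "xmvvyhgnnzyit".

Each output is the input with this applied: move the last 3 characters to the front (rotate right by 3).
Doing the same to "xmvvyhgnnzyit": "yitxmvvyhgnnz".

yitxmvvyhgnnz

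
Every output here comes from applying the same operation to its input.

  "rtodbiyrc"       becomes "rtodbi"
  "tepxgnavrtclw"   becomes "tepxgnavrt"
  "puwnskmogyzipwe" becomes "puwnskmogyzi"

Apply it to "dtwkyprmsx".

Rule — delete the last 3 characters.
Applying that to "dtwkyprmsx" gives "dtwkypr".

dtwkypr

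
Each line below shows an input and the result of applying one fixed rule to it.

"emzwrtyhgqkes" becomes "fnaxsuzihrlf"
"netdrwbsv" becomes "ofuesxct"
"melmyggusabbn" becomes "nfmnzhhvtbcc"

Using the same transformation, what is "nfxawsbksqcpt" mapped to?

In each case the input is transformed by: shift every letter 1 place forward in the alphabet (wrapping around), then delete the last character.
"nfxawsbksqcpt" → "ogybxtcltrdqu" → "ogybxtcltrdq".

ogybxtcltrdq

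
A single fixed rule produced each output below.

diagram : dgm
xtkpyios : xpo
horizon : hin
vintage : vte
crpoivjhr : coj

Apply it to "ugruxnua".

uuu

Looking at the pairs, the operation is to keep one character in every 3, starting at position 1 (positions 1st, 4th, 7th, ...).
For "ugruxnua" the result is "uuu".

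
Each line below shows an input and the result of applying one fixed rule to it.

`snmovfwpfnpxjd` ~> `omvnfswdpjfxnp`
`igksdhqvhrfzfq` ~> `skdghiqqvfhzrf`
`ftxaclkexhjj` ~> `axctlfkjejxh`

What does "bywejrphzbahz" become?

ewjyrbpzhhzab

The transformation: move the first 3 characters to the end (rotate left by 3), then take characters alternately from the front and the back (1st, last, 2nd, 2nd-last, ...).
On "bywejrphzbahz": the first step gives "ejrphzbahzbyw", and the second then gives "ewjyrbpzhhzab".
(Check on "ftxaclkexhjj": → "aclkexhjjftx" → "axctlfkjejxh" ✓)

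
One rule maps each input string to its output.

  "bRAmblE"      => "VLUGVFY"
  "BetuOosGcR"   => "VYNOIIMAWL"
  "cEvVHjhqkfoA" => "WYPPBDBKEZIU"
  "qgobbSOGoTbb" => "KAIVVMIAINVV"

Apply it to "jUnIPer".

Looking at the pairs, the operation is to shift every letter 6 places backward in the alphabet (wrapping around), then convert every letter to uppercase.
Working it through for "jUnIPer": intermediate "dOhCJyl", final "DOHCJYL".

DOHCJYL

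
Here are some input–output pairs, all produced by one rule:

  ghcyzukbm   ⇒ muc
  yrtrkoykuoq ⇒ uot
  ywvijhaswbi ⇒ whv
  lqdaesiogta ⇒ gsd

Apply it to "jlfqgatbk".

The pattern: keep one character in every 3, starting at position 3 (positions 3rd, 6th, 9th, ...), then reverse the string.
For "jlfqgatbk", step one produces "fak"; step two turns that into "kaf".

kaf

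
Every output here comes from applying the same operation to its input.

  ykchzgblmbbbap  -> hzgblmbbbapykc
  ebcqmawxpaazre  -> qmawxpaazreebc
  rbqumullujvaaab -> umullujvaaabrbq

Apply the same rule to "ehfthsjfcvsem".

thsjfcvsemehf

The rule is to move the first 3 characters to the end (rotate left by 3).
"ehfthsjfcvsem" → "thsjfcvsemehf".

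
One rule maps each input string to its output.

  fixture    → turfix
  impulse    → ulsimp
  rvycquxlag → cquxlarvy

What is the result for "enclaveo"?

laveenc

The pattern: delete the last character, then move the first 3 characters to the end (rotate left by 3).
On "enclaveo" that produces "laveenc".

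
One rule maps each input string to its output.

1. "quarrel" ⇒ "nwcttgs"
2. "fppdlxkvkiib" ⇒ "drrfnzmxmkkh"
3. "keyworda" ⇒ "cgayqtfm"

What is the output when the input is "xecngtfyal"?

The pattern: shift every letter 2 places forward in the alphabet (wrapping around), then swap the first and last characters.
On "xecngtfyal": the first step gives "zgepivhacn", and the second then gives "ngepivhacz".

ngepivhacz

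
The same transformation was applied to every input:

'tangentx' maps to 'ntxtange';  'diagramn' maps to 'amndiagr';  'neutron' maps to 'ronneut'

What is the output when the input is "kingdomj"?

Looking at the pairs, the operation is to move the last 3 characters to the front (rotate right by 3).
Doing the same to "kingdomj": "omjkingd".

omjkingd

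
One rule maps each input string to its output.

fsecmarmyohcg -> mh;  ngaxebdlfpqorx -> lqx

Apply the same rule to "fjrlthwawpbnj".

ab

In each case the input is transformed by: keep one character in every 3, starting at position 2 (positions 2nd, 5th, 8th, ...), then delete the first 2 characters.
"fjrlthwawpbnj" → "jtab" → "ab".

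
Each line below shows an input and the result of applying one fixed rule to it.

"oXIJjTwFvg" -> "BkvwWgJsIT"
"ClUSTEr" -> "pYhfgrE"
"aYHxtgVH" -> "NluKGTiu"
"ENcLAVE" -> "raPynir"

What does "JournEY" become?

wBHEArl

Each output is the input with this applied: shift every letter 13 places forward in the alphabet (wrapping around) — i.e. ROT13, then flip the case of every letter.
Applying both steps to "JournEY": "WbheaRL", then "wBHEArl".
(Check on "ClUSTEr": → "PyHFGRe" → "pYhfgrE" ✓)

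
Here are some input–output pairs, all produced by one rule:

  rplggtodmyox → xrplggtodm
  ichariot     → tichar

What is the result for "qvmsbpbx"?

What's happening: move the last character to the front, then delete the last 2 characters.
Applying both steps to "qvmsbpbx": "xqvmsbpb", then "xqvmsb".

xqvmsb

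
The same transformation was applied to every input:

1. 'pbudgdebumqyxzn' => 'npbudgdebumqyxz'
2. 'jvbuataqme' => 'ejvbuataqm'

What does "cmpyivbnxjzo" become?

Each output is the input with this applied: move the last character to the front.
On "cmpyivbnxjzo" that produces "ocmpyivbnxjz".

ocmpyivbnxjz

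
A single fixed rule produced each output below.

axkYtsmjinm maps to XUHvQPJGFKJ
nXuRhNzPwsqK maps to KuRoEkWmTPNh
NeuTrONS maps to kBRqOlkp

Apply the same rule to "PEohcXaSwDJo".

mbLEZuXpTagL

The rule is to shift every letter 3 places backward in the alphabet (wrapping around), then flip the case of every letter.
Applying both steps to "PEohcXaSwDJo": "MBlezUxPtAGl", then "mbLEZuXpTagL".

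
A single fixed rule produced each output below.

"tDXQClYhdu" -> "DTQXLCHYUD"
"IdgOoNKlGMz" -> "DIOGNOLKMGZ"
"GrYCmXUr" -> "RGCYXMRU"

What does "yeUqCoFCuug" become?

EYQUOCCFUUG

What's happening: swap each adjacent pair of characters (1↔2, 3↔4, ...), then convert every letter to uppercase.
Doing the same to "yeUqCoFCuug": "EYQUOCCFUUG".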